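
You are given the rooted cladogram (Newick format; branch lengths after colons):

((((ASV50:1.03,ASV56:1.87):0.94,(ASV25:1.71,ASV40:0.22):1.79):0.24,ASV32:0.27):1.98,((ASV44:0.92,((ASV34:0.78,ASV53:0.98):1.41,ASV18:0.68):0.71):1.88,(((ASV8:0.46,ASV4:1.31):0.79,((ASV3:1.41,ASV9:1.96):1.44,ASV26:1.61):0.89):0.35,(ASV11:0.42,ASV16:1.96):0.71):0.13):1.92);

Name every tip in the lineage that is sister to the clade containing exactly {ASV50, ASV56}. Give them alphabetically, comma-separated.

ASV25, ASV40

The clade containing exactly {ASV50, ASV56} attaches to the tree at the node subtending ((ASV50,ASV56),(ASV25,ASV40)).
The other lineage descending from that same node — the sister group — is (ASV25,ASV40); its 2 tips in alphabetical order are the answer.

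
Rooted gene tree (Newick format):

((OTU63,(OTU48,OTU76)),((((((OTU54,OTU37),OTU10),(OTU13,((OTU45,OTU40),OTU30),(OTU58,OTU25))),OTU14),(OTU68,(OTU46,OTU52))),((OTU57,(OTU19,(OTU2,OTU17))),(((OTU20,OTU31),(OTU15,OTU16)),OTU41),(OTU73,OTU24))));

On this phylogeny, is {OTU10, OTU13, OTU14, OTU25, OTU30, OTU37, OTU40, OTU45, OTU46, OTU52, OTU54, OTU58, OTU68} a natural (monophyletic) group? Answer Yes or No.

Yes

The most recent common ancestor of these taxa subtends (((((OTU54,OTU37),OTU10),(OTU13,((OTU45,OTU40),OTU30),(OTU58,OTU25))),OTU14),(OTU68,(OTU46,OTU52))).
That clade has exactly 13 tips — every listed taxon and nothing else — so the group is monophyletic.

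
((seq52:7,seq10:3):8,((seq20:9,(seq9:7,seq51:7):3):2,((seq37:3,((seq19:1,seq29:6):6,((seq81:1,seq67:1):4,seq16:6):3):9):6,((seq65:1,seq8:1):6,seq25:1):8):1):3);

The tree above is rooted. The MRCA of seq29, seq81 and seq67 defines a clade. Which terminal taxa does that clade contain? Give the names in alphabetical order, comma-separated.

Tracing seq29: it sits inside (seq19,seq29).
Tracing seq81: it sits inside (seq81,seq67).
Tracing seq67: it sits inside (seq81,seq67).
The smallest clade enclosing all 3 is ((seq19,seq29),((seq81,seq67),seq16)); the answer is its 5 terminal taxa in alphabetical order.

seq16, seq19, seq29, seq67, seq81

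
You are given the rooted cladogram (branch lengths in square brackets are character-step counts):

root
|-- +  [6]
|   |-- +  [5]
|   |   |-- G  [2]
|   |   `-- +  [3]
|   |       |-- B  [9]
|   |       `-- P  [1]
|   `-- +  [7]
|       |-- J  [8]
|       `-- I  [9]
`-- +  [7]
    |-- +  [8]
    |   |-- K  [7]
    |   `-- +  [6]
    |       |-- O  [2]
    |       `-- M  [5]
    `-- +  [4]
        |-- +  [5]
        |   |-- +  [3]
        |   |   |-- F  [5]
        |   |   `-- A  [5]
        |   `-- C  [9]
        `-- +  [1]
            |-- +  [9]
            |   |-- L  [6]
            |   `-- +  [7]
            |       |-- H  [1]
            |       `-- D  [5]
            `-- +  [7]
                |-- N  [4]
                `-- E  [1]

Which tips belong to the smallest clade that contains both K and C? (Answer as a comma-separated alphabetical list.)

Tracing K: it sits inside (K,(O,M)).
Tracing C: it sits inside ((F,A),C).
The smallest clade enclosing both is ((K,(O,M)),(((F,A),C),((L,(H,D)),(N,E)))); the answer is its 11 terminal taxa in alphabetical order.

A, C, D, E, F, H, K, L, M, N, O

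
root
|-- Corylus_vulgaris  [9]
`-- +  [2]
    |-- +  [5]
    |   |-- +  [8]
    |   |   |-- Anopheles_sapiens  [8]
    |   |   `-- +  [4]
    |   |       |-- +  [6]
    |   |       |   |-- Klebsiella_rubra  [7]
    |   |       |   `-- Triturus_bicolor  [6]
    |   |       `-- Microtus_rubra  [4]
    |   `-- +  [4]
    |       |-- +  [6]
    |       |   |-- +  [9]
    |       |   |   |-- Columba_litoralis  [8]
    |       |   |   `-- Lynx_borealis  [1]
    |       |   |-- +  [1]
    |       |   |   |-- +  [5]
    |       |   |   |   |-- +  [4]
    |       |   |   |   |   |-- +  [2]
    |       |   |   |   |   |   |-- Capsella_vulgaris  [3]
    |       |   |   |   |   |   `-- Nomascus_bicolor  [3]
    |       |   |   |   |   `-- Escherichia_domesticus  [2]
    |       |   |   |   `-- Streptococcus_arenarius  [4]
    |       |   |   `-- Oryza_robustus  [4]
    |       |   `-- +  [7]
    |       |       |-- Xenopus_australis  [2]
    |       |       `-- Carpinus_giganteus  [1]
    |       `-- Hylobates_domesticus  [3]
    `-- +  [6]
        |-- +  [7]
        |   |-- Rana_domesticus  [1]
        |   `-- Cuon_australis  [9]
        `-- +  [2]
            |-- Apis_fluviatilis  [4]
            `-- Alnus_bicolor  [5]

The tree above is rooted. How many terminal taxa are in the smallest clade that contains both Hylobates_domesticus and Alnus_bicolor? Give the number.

18

The MRCA of Hylobates_domesticus and Alnus_bicolor is the node subtending (((Anopheles_sapiens,((Klebsiella_rubra,Triturus_bicolor),Microtus_rubra)),(((Columba_litoralis,Lynx_borealis),((((Capsella_vulgaris,Nomascus_bicolor),Escherichia_domesticus),Streptococcus_arenarius),Oryza_robustus),(Xenopus_australis,Carpinus_giganteus)),Hylobates_domesticus)),((Rana_domesticus,Cuon_australis),(Apis_fluviatilis,Alnus_bicolor))).
That clade contains 18 terminal taxa: Alnus_bicolor, Anopheles_sapiens, Apis_fluviatilis, Capsella_vulgaris, Carpinus_giganteus, Columba_litoralis, Cuon_australis, Escherichia_domesticus, Hylobates_domesticus, Klebsiella_rubra, Lynx_borealis, Microtus_rubra, Nomascus_bicolor, Oryza_robustus, Rana_domesticus, Streptococcus_arenarius, Triturus_bicolor, Xenopus_australis.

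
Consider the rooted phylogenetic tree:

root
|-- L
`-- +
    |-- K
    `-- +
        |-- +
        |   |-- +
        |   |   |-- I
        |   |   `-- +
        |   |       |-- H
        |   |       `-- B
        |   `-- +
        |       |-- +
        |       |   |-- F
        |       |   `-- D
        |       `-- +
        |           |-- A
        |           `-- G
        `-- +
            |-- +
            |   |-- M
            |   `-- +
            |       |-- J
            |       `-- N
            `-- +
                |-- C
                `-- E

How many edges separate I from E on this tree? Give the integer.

6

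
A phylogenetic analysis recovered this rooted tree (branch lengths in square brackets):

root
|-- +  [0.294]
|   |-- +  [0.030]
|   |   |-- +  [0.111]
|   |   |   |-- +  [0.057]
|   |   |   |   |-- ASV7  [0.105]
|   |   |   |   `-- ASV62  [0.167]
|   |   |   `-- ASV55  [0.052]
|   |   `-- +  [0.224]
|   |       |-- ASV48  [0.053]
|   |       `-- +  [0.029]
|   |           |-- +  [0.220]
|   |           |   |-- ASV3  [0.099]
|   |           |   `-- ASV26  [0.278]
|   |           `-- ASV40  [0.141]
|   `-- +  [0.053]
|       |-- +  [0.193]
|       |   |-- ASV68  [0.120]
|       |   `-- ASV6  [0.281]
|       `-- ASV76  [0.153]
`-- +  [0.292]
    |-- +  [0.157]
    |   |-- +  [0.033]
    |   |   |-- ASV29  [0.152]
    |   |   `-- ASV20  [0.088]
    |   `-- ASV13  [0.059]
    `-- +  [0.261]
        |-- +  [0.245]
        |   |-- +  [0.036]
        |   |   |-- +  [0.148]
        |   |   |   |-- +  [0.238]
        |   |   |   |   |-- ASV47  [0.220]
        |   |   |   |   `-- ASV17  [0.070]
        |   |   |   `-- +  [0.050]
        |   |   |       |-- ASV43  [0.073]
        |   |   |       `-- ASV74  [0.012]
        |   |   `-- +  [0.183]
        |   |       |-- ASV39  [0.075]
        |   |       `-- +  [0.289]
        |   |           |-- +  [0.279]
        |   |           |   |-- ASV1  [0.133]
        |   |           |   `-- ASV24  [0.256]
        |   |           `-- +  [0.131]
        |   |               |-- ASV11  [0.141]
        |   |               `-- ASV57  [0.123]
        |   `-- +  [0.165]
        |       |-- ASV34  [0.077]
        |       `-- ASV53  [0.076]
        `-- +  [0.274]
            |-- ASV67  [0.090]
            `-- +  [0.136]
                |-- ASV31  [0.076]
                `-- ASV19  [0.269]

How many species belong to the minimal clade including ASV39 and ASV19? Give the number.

The MRCA of ASV39 and ASV19 is the node subtending (((((ASV47,ASV17),(ASV43,ASV74)),(ASV39,((ASV1,ASV24),(ASV11,ASV57)))),(ASV34,ASV53)),(ASV67,(ASV31,ASV19))).
That clade contains 14 terminal taxa: ASV1, ASV11, ASV17, ASV19, ASV24, ASV31, ASV34, ASV39, ASV43, ASV47, ASV53, ASV57, ASV67, ASV74.

14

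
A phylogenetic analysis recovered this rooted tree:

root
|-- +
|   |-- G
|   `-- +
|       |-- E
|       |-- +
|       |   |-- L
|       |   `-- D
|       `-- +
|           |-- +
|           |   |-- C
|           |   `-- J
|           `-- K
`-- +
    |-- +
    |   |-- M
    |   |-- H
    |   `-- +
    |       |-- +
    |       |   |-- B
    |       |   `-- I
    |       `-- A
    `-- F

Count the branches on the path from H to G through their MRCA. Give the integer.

The MRCA of H and G is the root of the tree.
From H up to that node: 3 branches. From G up to the same node: 2 branches. Total: 3 + 2 = 5.

5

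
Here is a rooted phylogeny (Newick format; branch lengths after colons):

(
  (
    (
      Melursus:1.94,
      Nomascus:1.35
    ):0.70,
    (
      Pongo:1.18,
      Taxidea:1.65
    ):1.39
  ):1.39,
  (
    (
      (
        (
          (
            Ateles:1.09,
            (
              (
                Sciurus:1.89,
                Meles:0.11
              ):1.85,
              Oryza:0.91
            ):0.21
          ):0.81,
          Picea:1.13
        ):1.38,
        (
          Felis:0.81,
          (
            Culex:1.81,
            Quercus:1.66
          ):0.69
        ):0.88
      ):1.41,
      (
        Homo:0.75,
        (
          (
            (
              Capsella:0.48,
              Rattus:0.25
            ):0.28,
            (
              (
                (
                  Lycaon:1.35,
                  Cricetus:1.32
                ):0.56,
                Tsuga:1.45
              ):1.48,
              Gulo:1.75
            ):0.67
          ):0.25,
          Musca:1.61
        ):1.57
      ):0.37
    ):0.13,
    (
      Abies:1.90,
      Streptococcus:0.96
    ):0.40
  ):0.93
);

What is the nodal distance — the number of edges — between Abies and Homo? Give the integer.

5

The MRCA of Abies and Homo is the node subtending (((((Ateles,((Sciurus,Meles),Oryza)),Picea),(Felis,(Culex,Quercus))),(Homo,(((Capsella,Rattus),(((Lycaon,Cricetus),Tsuga),Gulo)),Musca))),(Abies,Streptococcus)).
From Abies up to that node: 2 branches. From Homo up to the same node: 3 branches. Total: 2 + 3 = 5.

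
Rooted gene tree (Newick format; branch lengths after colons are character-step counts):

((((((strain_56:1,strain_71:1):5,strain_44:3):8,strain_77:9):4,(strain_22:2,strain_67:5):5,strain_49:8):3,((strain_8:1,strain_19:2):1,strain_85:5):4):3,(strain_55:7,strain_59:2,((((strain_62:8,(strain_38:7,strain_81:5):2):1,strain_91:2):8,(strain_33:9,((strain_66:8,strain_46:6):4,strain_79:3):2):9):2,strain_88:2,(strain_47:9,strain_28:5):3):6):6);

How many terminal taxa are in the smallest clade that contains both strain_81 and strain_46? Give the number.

8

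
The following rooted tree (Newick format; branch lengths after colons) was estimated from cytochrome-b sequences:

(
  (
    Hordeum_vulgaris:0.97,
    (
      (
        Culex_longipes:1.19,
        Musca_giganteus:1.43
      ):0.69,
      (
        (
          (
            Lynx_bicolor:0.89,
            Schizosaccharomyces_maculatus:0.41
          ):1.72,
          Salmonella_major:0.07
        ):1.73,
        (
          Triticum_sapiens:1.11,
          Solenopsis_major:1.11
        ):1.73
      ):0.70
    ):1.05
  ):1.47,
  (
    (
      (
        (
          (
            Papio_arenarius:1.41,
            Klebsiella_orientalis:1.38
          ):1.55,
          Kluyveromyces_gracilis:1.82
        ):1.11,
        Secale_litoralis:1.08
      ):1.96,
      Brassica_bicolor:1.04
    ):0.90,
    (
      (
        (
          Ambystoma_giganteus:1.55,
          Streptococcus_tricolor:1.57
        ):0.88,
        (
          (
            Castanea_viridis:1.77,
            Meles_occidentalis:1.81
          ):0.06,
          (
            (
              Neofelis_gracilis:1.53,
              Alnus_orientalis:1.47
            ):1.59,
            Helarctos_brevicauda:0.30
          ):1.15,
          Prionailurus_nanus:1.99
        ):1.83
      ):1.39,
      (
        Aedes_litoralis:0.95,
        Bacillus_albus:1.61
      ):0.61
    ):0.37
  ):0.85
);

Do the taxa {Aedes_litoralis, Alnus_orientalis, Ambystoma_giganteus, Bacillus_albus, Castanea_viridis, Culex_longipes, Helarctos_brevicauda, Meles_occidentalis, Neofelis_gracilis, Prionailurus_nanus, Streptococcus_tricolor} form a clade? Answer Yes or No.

No

The MRCA of the listed taxa is the root, so the smallest clade containing them is the whole tree.
That clade also contains Brassica_bicolor, Hordeum_vulgaris, Klebsiella_orientalis, Kluyveromyces_gracilis, Lynx_bicolor, Musca_giganteus, Papio_arenarius, Salmonella_major, Schizosaccharomyces_maculatus, Secale_litoralis, Solenopsis_major, Triticum_sapiens, which are not in the proposed group, so the group is not monophyletic.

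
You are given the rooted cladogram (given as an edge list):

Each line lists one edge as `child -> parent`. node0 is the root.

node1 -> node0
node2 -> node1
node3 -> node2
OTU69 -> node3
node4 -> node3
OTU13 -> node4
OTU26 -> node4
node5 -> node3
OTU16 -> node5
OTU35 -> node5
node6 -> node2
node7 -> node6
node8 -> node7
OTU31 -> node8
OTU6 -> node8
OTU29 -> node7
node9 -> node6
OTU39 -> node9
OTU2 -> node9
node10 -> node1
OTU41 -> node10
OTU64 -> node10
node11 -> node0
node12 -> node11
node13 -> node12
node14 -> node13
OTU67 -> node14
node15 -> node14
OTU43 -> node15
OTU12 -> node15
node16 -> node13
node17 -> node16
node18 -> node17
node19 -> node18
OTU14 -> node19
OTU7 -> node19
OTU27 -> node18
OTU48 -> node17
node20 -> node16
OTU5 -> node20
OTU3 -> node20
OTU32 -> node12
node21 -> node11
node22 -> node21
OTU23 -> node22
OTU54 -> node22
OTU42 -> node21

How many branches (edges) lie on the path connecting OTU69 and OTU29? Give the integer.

The MRCA of OTU69 and OTU29 is the node subtending ((OTU69,(OTU13,OTU26),(OTU16,OTU35)),(((OTU31,OTU6),OTU29),(OTU39,OTU2))).
From OTU69 up to that node: 2 branches. From OTU29 up to the same node: 3 branches. Total: 2 + 3 = 5.

5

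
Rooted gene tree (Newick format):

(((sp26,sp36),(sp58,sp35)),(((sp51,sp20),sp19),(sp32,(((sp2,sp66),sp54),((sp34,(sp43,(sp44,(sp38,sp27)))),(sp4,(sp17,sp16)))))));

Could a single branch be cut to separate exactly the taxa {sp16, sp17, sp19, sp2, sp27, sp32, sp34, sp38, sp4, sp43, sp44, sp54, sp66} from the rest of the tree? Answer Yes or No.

No

The MRCA of the listed taxa subtends (((sp51,sp20),sp19),(sp32,(((sp2,sp66),sp54),((sp34,(sp43,(sp44,(sp38,sp27)))),(sp4,(sp17,sp16)))))).
That clade also contains sp20, sp51, which are not in the proposed group, so the group is not monophyletic.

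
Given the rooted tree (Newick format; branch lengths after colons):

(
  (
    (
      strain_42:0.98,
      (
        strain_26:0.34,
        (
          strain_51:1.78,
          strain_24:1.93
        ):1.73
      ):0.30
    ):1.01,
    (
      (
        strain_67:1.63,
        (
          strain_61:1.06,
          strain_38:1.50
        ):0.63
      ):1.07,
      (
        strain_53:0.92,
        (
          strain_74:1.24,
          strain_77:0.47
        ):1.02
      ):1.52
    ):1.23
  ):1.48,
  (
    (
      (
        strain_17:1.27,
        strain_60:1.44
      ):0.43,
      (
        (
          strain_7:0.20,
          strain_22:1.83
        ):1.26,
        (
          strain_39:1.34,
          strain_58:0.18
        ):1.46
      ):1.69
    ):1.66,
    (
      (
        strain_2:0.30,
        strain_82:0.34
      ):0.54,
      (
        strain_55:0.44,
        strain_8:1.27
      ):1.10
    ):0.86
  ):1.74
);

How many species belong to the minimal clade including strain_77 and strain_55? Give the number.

20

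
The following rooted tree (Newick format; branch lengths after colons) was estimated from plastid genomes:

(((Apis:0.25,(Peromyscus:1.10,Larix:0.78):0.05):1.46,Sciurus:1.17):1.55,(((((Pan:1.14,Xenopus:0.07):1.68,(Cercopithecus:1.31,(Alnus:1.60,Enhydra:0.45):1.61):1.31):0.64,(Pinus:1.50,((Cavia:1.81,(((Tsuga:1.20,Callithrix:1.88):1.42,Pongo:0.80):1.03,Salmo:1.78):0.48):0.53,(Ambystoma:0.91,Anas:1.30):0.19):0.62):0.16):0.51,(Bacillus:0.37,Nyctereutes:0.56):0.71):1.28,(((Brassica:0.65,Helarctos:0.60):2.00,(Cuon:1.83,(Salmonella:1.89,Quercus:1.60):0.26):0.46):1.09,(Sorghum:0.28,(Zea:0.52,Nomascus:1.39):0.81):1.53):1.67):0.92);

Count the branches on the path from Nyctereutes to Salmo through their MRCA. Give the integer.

8

The MRCA of Nyctereutes and Salmo is the node subtending ((((Pan,Xenopus),(Cercopithecus,(Alnus,Enhydra))),(Pinus,((Cavia,(((Tsuga,Callithrix),Pongo),Salmo)),(Ambystoma,Anas)))),(Bacillus,Nyctereutes)).
From Nyctereutes up to that node: 2 branches. From Salmo up to the same node: 6 branches. Total: 2 + 6 = 8.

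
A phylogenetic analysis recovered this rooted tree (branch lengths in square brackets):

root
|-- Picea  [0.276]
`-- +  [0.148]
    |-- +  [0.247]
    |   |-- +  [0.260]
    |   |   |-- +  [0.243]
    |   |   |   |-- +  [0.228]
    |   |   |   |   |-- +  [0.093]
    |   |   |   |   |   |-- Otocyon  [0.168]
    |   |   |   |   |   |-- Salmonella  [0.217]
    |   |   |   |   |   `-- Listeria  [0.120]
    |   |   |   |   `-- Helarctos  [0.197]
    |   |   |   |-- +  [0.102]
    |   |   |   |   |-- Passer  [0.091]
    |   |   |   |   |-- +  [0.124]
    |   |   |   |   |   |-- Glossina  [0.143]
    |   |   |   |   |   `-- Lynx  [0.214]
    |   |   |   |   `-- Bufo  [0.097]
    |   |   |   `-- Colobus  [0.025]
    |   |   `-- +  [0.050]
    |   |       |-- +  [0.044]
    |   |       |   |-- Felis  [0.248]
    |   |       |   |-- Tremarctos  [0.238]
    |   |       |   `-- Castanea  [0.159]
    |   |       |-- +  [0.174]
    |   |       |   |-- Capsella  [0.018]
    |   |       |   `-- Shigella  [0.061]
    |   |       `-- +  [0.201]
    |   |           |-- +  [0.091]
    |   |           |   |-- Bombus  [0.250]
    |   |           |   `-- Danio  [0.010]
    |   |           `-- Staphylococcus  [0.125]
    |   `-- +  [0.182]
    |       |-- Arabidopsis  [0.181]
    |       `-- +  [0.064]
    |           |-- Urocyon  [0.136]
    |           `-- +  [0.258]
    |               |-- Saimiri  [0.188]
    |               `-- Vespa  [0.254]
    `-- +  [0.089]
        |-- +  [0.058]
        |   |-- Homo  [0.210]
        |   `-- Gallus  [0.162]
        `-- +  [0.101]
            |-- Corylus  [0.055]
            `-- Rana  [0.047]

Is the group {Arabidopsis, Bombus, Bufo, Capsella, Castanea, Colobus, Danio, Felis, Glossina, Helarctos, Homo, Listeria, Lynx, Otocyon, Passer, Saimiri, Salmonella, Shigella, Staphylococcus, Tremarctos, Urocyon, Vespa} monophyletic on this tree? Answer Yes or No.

No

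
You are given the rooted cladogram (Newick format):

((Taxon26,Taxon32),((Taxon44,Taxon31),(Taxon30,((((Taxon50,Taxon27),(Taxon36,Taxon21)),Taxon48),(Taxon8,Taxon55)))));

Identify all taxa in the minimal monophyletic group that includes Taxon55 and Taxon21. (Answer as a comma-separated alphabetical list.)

Taxon21, Taxon27, Taxon36, Taxon48, Taxon50, Taxon55, Taxon8

Tracing Taxon55: it sits inside (Taxon8,Taxon55).
Tracing Taxon21: it sits inside (Taxon36,Taxon21).
The smallest clade enclosing both is ((((Taxon50,Taxon27),(Taxon36,Taxon21)),Taxon48),(Taxon8,Taxon55)); the answer is its 7 terminal taxa in alphabetical order.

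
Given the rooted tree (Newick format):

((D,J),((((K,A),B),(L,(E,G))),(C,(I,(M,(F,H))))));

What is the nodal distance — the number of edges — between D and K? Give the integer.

The MRCA of D and K is the root of the tree.
From D up to that node: 2 branches. From K up to the same node: 5 branches. Total: 2 + 5 = 7.

7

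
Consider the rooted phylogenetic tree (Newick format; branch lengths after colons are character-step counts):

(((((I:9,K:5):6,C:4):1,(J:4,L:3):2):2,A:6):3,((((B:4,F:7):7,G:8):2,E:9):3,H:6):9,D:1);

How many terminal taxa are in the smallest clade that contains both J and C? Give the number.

The MRCA of J and C is the node subtending (((I,K),C),(J,L)).
That clade contains 5 terminal taxa: C, I, J, K, L.

5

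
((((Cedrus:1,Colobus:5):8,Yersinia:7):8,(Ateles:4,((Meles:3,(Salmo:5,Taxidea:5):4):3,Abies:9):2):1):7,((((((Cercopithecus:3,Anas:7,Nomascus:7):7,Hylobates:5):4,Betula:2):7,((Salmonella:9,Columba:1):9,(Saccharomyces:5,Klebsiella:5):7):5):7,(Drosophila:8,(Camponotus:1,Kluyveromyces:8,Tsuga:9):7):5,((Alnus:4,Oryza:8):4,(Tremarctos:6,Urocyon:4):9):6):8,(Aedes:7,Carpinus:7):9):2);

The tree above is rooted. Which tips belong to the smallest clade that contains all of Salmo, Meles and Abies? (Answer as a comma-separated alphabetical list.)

Abies, Meles, Salmo, Taxidea

Tracing Salmo: it sits inside (Salmo,Taxidea).
Tracing Meles: it sits inside (Meles,(Salmo,Taxidea)).
Tracing Abies: it sits inside ((Meles,(Salmo,Taxidea)),Abies).
The smallest clade enclosing all 3 is ((Meles,(Salmo,Taxidea)),Abies); the answer is its 4 terminal taxa in alphabetical order.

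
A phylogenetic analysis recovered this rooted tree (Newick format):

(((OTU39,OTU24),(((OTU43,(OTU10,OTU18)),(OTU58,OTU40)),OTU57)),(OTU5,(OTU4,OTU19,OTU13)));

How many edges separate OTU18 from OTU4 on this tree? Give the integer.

The MRCA of OTU18 and OTU4 is the root of the tree.
From OTU18 up to that node: 6 branches. From OTU4 up to the same node: 3 branches. Total: 6 + 3 = 9.

9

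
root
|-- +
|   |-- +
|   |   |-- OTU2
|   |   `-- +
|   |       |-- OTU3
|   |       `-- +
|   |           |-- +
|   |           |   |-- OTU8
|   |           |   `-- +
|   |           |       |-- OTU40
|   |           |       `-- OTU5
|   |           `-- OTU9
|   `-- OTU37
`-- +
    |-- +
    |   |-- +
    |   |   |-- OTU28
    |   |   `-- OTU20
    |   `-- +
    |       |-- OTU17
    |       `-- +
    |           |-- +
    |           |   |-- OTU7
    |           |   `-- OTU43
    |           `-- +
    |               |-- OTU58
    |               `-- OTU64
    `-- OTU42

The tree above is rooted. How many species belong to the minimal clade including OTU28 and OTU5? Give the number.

15

The MRCA of OTU28 and OTU5 is the root, so the clade is the entire tree.
That clade contains 15 terminal taxa: OTU17, OTU2, OTU20, OTU28, OTU3, OTU37, OTU40, OTU42, OTU43, OTU5, OTU58, OTU64, OTU7, OTU8, OTU9.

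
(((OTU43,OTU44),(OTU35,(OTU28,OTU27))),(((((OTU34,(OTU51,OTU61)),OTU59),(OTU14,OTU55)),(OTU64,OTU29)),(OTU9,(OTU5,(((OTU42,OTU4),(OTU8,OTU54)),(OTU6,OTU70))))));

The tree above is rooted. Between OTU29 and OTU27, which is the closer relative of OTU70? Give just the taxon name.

The MRCA of OTU70 and OTU29 subtends (((((OTU34,(OTU51,OTU61)),OTU59),(OTU14,OTU55)),(OTU64,OTU29)),(OTU9,(OTU5,(((OTU42,OTU4),(OTU8,OTU54)),(OTU6,OTU70))))) (16 taxa).
The MRCA of OTU70 and OTU27 is the root, subtending the entire tree (21 taxa).
The first is nested inside the second, so OTU70 shares a more recent common ancestor with OTU29.

OTU29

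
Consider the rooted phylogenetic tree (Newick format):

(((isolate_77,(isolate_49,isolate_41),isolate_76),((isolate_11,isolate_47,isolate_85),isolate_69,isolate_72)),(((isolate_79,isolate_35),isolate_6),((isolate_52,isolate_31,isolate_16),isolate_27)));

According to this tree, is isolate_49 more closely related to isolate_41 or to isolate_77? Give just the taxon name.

isolate_41

The MRCA of isolate_49 and isolate_41 subtends (isolate_49,isolate_41) (2 taxa).
The MRCA of isolate_49 and isolate_77 subtends (isolate_77,(isolate_49,isolate_41),isolate_76) (4 taxa).
The first is nested inside the second, so isolate_49 shares a more recent common ancestor with isolate_41.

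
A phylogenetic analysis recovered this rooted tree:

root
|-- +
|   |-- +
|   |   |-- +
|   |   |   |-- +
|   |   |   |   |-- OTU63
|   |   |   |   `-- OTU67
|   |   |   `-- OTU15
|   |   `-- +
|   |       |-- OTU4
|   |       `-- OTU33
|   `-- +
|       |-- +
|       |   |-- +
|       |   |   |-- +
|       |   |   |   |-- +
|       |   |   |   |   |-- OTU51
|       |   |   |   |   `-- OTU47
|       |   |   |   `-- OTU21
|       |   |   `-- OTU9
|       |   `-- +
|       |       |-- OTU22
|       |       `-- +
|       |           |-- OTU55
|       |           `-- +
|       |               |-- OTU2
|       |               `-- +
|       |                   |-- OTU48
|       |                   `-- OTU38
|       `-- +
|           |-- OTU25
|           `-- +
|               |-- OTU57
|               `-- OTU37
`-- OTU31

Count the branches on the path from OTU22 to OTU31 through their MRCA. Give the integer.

The MRCA of OTU22 and OTU31 is the root of the tree.
From OTU22 up to that node: 5 branches. From OTU31 up to the same node: 1 branch. Total: 5 + 1 = 6.

6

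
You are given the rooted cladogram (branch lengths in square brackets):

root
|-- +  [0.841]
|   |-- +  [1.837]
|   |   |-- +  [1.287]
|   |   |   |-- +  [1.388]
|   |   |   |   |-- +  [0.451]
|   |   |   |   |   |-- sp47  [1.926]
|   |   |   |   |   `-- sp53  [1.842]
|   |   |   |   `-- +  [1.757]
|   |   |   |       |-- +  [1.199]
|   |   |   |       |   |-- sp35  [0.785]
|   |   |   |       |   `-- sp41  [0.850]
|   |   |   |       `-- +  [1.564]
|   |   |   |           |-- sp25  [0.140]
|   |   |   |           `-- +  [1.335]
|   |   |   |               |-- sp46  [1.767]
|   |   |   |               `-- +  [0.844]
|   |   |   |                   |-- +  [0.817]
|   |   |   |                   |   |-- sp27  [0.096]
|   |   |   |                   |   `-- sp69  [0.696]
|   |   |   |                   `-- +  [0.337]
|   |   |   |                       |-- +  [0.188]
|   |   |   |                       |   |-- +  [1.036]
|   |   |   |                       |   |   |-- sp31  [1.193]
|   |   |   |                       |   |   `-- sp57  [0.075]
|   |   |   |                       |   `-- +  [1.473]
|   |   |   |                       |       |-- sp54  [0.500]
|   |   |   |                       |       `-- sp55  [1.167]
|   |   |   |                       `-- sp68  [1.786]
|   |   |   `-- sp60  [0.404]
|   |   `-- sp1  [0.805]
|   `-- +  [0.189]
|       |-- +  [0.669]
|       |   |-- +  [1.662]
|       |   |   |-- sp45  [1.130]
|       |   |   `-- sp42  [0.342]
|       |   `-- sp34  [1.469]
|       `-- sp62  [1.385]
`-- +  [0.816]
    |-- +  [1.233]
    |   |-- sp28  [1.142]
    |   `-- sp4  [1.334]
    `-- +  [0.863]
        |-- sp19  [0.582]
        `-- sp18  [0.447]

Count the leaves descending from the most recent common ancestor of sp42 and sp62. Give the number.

The MRCA of sp42 and sp62 is the node subtending (((sp45,sp42),sp34),sp62).
That clade contains 4 terminal taxa: sp34, sp42, sp45, sp62.

4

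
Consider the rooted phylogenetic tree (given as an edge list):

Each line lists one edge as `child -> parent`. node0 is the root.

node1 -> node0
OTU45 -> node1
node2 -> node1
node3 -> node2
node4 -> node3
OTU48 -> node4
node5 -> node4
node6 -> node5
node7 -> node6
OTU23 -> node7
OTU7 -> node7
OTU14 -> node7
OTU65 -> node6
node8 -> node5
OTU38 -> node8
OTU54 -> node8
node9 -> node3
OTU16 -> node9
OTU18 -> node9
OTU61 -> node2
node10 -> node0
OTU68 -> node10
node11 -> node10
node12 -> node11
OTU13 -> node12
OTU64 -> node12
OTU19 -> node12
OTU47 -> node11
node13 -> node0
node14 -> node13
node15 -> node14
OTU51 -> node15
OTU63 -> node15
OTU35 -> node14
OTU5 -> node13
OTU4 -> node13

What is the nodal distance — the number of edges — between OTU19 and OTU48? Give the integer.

9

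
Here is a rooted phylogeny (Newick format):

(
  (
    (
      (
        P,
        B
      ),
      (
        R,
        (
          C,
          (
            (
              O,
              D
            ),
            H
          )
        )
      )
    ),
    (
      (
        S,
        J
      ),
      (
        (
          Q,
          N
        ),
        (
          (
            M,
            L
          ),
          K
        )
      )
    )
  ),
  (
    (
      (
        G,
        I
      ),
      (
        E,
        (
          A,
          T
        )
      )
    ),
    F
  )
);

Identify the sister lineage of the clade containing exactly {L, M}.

K

The clade containing exactly {L, M} attaches to the tree at the node subtending ((M,L),K).
The other lineage descending from that same node — the sister group — is the single tip K.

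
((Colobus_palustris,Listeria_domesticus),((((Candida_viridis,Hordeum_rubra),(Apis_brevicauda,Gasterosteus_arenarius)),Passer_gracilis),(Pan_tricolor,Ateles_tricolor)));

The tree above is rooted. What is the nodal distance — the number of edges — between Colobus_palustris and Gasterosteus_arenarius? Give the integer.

The MRCA of Colobus_palustris and Gasterosteus_arenarius is the root of the tree.
From Colobus_palustris up to that node: 2 branches. From Gasterosteus_arenarius up to the same node: 5 branches. Total: 2 + 5 = 7.

7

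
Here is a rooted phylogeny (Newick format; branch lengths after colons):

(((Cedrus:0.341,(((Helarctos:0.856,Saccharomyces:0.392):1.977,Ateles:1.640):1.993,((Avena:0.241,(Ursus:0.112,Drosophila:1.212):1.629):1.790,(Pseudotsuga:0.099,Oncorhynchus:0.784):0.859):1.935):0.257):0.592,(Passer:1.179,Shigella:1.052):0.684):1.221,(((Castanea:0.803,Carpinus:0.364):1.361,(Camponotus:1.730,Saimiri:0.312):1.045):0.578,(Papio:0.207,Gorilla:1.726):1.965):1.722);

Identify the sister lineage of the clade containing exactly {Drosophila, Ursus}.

Avena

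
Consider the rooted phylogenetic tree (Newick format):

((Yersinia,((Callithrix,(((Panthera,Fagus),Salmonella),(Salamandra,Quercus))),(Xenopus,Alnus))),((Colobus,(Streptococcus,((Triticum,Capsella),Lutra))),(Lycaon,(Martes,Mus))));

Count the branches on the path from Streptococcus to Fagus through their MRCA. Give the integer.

The MRCA of Streptococcus and Fagus is the root of the tree.
From Streptococcus up to that node: 4 branches. From Fagus up to the same node: 7 branches. Total: 4 + 7 = 11.

11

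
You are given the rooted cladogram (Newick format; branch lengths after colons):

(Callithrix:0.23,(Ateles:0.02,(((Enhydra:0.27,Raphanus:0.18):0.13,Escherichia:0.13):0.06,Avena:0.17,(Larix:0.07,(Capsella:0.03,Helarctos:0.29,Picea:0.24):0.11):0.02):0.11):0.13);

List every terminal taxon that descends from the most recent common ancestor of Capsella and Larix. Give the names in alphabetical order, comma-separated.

Tracing Capsella: it sits inside (Capsella,Helarctos,Picea).
Tracing Larix: it sits inside (Larix,(Capsella,Helarctos,Picea)).
The smallest clade enclosing both is (Larix,(Capsella,Helarctos,Picea)); the answer is its 4 terminal taxa in alphabetical order.

Capsella, Helarctos, Larix, Picea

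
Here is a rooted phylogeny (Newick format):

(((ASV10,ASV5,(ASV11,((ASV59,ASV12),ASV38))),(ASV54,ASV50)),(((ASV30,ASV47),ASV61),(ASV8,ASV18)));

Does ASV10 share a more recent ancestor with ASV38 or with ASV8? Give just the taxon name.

The MRCA of ASV10 and ASV38 subtends (ASV10,ASV5,(ASV11,((ASV59,ASV12),ASV38))) (6 taxa).
The MRCA of ASV10 and ASV8 is the root, subtending the entire tree (13 taxa).
The first is nested inside the second, so ASV10 shares a more recent common ancestor with ASV38.

ASV38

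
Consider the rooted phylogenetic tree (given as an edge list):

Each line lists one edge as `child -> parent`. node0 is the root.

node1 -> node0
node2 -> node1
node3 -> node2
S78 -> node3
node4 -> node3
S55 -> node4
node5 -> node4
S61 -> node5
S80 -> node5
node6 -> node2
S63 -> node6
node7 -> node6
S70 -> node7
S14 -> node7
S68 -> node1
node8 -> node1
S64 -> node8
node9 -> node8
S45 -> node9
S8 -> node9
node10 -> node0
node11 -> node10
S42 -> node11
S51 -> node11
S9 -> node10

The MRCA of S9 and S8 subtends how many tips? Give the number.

14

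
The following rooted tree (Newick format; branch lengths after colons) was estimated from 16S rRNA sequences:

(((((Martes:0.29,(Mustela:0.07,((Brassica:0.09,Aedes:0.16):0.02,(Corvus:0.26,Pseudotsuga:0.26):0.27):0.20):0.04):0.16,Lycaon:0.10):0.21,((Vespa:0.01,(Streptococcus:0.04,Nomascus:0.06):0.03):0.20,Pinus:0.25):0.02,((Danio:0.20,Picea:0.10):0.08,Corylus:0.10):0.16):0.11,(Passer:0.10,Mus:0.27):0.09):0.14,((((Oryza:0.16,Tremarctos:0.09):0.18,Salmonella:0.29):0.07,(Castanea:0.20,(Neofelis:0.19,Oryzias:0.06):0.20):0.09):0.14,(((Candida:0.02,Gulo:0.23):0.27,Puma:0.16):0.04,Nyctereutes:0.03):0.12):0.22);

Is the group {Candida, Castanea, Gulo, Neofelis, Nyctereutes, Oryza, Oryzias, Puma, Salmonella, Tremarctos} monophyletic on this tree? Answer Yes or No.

The most recent common ancestor of these taxa subtends ((((Oryza,Tremarctos),Salmonella),(Castanea,(Neofelis,Oryzias))),(((Candida,Gulo),Puma),Nyctereutes)).
That clade has exactly 10 tips — every listed taxon and nothing else — so the group is monophyletic.

Yes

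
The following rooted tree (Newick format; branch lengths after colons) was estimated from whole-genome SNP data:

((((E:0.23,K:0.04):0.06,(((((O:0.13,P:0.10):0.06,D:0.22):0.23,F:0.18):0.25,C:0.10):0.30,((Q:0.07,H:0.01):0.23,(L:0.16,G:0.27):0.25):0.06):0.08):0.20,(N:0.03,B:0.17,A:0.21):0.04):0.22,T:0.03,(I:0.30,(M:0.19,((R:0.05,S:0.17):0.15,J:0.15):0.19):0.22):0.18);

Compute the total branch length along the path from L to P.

1.41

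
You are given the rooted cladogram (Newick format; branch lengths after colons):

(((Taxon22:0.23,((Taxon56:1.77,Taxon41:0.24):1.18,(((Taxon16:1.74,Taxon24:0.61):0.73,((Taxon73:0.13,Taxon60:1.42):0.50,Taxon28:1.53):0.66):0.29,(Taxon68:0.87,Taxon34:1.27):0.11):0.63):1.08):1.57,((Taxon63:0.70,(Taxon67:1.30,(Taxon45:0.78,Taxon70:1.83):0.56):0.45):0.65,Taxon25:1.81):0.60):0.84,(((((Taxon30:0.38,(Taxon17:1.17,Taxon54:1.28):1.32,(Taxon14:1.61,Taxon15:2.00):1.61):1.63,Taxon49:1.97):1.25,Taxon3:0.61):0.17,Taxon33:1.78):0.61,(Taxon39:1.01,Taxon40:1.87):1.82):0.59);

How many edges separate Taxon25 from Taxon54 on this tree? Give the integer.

10

The MRCA of Taxon25 and Taxon54 is the root of the tree.
From Taxon25 up to that node: 3 branches. From Taxon54 up to the same node: 7 branches. Total: 3 + 7 = 10.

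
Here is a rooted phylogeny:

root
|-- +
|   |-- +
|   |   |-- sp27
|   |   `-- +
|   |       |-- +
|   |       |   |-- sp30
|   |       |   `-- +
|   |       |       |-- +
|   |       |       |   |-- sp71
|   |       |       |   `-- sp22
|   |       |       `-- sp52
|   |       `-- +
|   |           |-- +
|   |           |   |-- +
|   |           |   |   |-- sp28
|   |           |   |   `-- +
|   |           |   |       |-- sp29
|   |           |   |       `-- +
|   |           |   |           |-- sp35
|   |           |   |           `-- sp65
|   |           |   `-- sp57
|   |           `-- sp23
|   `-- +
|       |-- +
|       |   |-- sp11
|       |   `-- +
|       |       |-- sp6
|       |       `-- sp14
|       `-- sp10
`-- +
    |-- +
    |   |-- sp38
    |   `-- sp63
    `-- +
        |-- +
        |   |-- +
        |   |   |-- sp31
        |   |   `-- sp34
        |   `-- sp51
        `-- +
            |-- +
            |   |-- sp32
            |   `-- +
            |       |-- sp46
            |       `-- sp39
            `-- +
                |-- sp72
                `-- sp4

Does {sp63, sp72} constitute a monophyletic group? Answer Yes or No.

No

The MRCA of the listed taxa subtends ((sp38,sp63),(((sp31,sp34),sp51),((sp32,(sp46,sp39)),(sp72,sp4)))).
That clade also contains sp31, sp32, sp34, sp38, sp39, sp4, sp46, sp51, which are not in the proposed group, so the group is not monophyletic.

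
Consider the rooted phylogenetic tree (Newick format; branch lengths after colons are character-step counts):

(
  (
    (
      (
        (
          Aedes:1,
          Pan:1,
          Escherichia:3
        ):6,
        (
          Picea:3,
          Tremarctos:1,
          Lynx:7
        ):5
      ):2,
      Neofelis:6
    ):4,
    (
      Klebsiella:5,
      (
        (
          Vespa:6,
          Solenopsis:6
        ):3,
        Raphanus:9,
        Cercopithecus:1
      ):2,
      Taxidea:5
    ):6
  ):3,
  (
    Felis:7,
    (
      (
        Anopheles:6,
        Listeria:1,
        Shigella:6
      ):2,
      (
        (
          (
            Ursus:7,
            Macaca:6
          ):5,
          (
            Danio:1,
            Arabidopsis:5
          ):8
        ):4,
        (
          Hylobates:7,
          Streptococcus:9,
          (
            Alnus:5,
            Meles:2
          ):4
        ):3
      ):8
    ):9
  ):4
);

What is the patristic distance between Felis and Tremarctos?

26

The path runs Felis → … → MRCA → … → Tremarctos; the MRCA is the root of the tree.
Branch lengths along that path: 7 + 4 + 3 + 4 + 2 + 5 + 1 = 26.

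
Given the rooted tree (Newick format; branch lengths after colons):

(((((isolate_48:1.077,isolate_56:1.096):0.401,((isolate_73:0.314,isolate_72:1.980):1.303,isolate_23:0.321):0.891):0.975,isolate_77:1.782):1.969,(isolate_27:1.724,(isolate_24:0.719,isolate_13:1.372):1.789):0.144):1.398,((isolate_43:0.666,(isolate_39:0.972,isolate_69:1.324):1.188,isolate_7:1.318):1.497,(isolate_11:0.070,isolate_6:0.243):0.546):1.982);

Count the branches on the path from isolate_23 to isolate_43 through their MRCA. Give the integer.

The MRCA of isolate_23 and isolate_43 is the root of the tree.
From isolate_23 up to that node: 5 branches. From isolate_43 up to the same node: 3 branches. Total: 5 + 3 = 8.

8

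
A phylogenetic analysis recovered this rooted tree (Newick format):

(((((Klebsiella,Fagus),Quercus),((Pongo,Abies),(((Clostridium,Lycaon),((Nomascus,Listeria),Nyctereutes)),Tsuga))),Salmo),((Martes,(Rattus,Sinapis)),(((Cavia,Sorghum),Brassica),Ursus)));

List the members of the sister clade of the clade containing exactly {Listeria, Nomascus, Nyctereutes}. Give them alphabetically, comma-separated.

Clostridium, Lycaon

The clade containing exactly {Listeria, Nomascus, Nyctereutes} attaches to the tree at the node subtending ((Clostridium,Lycaon),((Nomascus,Listeria),Nyctereutes)).
The other lineage descending from that same node — the sister group — is (Clostridium,Lycaon); its 2 tips in alphabetical order are the answer.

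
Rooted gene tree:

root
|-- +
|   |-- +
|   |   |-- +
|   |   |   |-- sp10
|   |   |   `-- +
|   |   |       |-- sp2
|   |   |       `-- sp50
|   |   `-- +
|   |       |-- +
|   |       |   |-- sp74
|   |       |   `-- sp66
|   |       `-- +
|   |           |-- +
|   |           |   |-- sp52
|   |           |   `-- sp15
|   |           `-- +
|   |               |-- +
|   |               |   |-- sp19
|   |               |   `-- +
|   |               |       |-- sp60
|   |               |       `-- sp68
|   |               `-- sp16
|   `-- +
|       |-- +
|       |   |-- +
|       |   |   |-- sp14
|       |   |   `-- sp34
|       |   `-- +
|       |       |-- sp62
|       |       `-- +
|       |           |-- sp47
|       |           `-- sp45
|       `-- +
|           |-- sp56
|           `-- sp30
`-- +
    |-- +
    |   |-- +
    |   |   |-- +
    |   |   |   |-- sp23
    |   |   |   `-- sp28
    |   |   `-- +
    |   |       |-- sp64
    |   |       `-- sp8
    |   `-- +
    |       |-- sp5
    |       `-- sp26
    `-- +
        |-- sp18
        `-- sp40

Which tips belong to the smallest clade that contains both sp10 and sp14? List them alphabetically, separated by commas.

sp10, sp14, sp15, sp16, sp19, sp2, sp30, sp34, sp45, sp47, sp50, sp52, sp56, sp60, sp62, sp66, sp68, sp74

Tracing sp10: it sits inside (sp10,(sp2,sp50)).
Tracing sp14: it sits inside (sp14,sp34).
The smallest clade enclosing both is (((sp10,(sp2,sp50)),((sp74,sp66),((sp52,sp15),((sp19,(sp60,sp68)),sp16)))),(((sp14,sp34),(sp62,(sp47,sp45))),(sp56,sp30))); the answer is its 18 terminal taxa in alphabetical order.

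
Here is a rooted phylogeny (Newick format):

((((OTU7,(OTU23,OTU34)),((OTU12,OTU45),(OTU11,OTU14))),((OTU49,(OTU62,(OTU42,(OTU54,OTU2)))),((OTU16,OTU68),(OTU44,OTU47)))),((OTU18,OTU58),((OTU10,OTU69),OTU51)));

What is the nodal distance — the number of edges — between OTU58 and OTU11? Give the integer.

The MRCA of OTU58 and OTU11 is the root of the tree.
From OTU58 up to that node: 3 branches. From OTU11 up to the same node: 5 branches. Total: 3 + 5 = 8.

8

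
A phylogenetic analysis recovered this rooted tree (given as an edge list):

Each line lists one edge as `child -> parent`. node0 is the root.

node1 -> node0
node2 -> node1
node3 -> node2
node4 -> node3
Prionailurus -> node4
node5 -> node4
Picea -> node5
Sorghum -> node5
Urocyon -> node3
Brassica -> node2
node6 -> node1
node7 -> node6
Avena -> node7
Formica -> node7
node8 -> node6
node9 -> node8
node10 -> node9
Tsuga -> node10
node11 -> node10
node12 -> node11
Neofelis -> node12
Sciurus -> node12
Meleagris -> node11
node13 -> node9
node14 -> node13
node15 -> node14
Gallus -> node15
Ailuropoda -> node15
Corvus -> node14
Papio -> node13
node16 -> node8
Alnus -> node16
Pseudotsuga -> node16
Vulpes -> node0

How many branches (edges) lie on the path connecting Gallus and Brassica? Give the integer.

9

The MRCA of Gallus and Brassica is the node subtending ((((Prionailurus,(Picea,Sorghum)),Urocyon),Brassica),((Avena,Formica),(((Tsuga,((Neofelis,Sciurus),Meleagris)),(((Gallus,Ailuropoda),Corvus),Papio)),(Alnus,Pseudotsuga)))).
From Gallus up to that node: 7 branches. From Brassica up to the same node: 2 branches. Total: 7 + 2 = 9.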